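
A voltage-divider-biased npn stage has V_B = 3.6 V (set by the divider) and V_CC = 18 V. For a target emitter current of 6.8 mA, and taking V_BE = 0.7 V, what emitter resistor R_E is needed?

V_E = V_B − V_BE = 3.6 − 0.7 = 2.9 V.
R_E = V_E / I_E = 2.9 / 6.8 = 0.426 kΩ.

R_E ≈ 0.43 kΩ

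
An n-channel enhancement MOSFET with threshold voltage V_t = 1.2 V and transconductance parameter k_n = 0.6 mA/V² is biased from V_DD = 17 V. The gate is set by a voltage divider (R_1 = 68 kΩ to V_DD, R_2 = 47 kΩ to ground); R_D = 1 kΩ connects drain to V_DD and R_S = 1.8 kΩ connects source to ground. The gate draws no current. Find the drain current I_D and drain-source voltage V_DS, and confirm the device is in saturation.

V_G = V_DD·R_2/(R_1+R_2) = 17×47/115 = 6.95 V.
Assume saturation: I_D = (k_n/2)(V_GS − V_t)² with V_GS = V_G − I_D·R_S = 6.95 − 1.8·I_D.
Substituting gives 0.972·I_D² − 7.21·I_D + 9.91 = 0, with roots I_D = 1.82 or 5.59 mA.
The root I_D = 5.59 mA gives V_GS = -3.12 V ≤ V_t, so take I_D = 1.82 mA.
Then V_GS = 3.67 V and V_DS = V_DD − I_D(R_D+R_S) = 17 − 1.82×2.8 = 11.9 V.
Saturation requires V_DS ≥ V_GS − V_t = 2.47 V; 11.9 ≥ 2.47 ✓.

I_D ≈ 1.8 mA, V_DS ≈ 12 V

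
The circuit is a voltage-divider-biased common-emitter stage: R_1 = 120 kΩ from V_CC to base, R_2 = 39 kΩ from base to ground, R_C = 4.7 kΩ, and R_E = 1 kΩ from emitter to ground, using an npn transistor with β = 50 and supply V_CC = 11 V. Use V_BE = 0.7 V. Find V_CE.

Thevenize the base divider: V_Th = V_CC·R_2/(R_1+R_2) = 11×39/159 = 2.7 V, R_Th = R_1‖R_2 = 29.4 kΩ.
Base-emitter loop: V_Th = I_B·R_Th + V_BE + (β+1)I_B·R_E, so I_B = (2.7 − 0.7) / (29.4 + 51×1) = 0.0248 mA.
I_C = β·I_B = 50×0.0248 = 1.24 mA, and I_E = (β+1)I_B = 1.27 mA.
V_CE = V_CC − I_C·R_C − I_E·R_E = 11 − 1.24×4.7 − 1.27×1 = 3.9 V.
V_CE = 3.9 V > 0.2 V confirms active-region operation.

V_CE ≈ 3.9 V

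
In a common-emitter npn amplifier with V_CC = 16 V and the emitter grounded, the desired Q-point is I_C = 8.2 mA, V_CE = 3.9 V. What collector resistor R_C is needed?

Collector loop: V_CC = I_C·R_C + V_CE.
R_C = (V_CC − V_CE)/I_C = (16 − 3.9)/8.2 = 1.48 kΩ.

R_C ≈ 1.5 kΩ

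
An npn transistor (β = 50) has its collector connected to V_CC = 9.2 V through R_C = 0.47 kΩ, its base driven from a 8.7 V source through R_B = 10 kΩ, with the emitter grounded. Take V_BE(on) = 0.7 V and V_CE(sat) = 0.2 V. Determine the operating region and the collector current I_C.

saturation; I_C ≈ 19 mA

Assume active: I_B = (8.7 − 0.7)/10 = 0.8 mA, giving I_C = β·I_B = 40 mA.
But then V_CE = 9.2 − 40×0.47 = -9.6 V < V_CE(sat) = 0.2 V — impossible in the active region.
So the transistor is saturated. With V_CE = 0.2 V, I_C = (V_CC − 0.2)/R_C = 9/0.47 = 19.1 mA.
Check: β·I_B = 40 mA > I_C = 19.1 mA, confirming saturation.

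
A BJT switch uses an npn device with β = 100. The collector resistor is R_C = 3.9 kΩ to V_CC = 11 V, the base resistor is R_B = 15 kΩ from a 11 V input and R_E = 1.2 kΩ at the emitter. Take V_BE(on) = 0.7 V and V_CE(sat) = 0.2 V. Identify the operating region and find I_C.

saturation; I_C ≈ 2 mA

Assume active: I_B = (11 − 0.7)/(15 + 101×1.2) = 0.0756 mA, I_C = β·I_B = 7.56 mA.
Then V_CE = 11 − 7.56×3.9 − 7.64×1.2 = -27.7 V < 0.2 V — the active assumption fails.
Re-solve with V_CE = 0.2 V. KCL at the emitter: V_E/R_E = (V_BB−0.7−V_E)/R_B + (V_CC−0.2−V_E)/R_C, giving V_E = 2.99 V.
I_C = (V_CC − 0.2 − V_E)/R_C = (10.8 − 2.99)/3.9 = 2 mA.
Check: I_B = (10.3 − 2.99)/15 = 0.487 mA, and β·I_B = 48.7 mA > I_C, confirming saturation.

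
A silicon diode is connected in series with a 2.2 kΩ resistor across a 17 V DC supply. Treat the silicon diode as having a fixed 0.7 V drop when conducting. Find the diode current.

KVL around the loop: 17 = V_D + I·R = 0.7 + I × 2.2 kΩ.
So I = (17 − 0.7) / 2.2 kΩ = 16.3 / 2.2 = 7.41 mA.

I ≈ 7.4 mA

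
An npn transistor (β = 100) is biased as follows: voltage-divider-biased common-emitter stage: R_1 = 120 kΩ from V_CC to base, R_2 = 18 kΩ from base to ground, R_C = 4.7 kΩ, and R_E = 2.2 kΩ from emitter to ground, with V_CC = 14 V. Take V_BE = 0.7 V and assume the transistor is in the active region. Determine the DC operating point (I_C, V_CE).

Thevenize the base divider: V_Th = V_CC·R_2/(R_1+R_2) = 14×18/138 = 1.83 V, R_Th = R_1‖R_2 = 15.7 kΩ.
Base-emitter loop: V_Th = I_B·R_Th + V_BE + (β+1)I_B·R_E, so I_B = (1.83 − 0.7) / (15.7 + 101×2.2) = 0.00473 mA.
I_C = β·I_B = 100×0.00473 = 0.473 mA, and I_E = (β+1)I_B = 0.478 mA.
V_CE = V_CC − I_C·R_C − I_E·R_E = 14 − 0.473×4.7 − 0.478×2.2 = 10.7 V.
V_CE = 10.7 V > 0.2 V confirms active-region operation.

I_C ≈ 0.47 mA, V_CE ≈ 11 V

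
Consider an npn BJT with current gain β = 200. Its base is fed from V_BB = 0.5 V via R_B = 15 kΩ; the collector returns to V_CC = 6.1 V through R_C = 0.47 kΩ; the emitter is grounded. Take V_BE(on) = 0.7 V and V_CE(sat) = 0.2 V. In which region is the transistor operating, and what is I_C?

V_BB = 0.5 V ≤ V_BE(on) = 0.7 V, so the base-emitter junction is not forward biased.
The transistor is in cutoff: I_B = I_C = 0.

cutoff; I_C ≈ 0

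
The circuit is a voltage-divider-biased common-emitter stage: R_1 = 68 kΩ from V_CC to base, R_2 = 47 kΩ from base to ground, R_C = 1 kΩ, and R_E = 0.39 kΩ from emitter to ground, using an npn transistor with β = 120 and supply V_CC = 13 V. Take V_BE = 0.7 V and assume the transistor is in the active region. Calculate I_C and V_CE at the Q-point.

Thevenize the base divider: V_Th = V_CC·R_2/(R_1+R_2) = 13×47/115 = 5.31 V, R_Th = R_1‖R_2 = 27.8 kΩ.
Base-emitter loop: V_Th = I_B·R_Th + V_BE + (β+1)I_B·R_E, so I_B = (5.31 − 0.7) / (27.8 + 121×0.39) = 0.0615 mA.
I_C = β·I_B = 120×0.0615 = 7.38 mA, and I_E = (β+1)I_B = 7.44 mA.
V_CE = V_CC − I_C·R_C − I_E·R_E = 13 − 7.38×1 − 7.44×0.39 = 2.71 V.
V_CE = 2.71 V > 0.2 V confirms active-region operation.

I_C ≈ 7.4 mA, V_CE ≈ 2.7 V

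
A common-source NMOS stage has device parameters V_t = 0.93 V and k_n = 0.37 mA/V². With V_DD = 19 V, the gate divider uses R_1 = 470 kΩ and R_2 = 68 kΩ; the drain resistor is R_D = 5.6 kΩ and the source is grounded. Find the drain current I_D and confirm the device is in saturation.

V_G = V_DD·R_2/(R_1+R_2) = 19×68/538 = 2.4 V. With the source grounded, V_GS = V_G = 2.4 V.
Assume saturation: I_D = (k_n/2)(V_GS − V_t)² = (0.37/2)×(2.4 − 0.93)² = 0.185×1.47² = 0.401 mA.
V_DS = V_DD − I_D·R_D = 19 − 0.401×5.6 = 16.8 V.
Saturation requires V_DS ≥ V_GS − V_t = 1.47 V; 16.8 ≥ 1.47 ✓.

I_D ≈ 0.4 mA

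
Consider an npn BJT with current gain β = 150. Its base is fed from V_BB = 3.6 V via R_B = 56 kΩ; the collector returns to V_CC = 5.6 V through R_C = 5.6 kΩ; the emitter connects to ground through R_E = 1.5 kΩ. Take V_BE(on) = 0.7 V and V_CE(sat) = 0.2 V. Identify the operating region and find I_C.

Assume active: I_B = (3.6 − 0.7)/(56 + 151×1.5) = 0.0103 mA, I_C = β·I_B = 1.54 mA.
Then V_CE = 5.6 − 1.54×5.6 − 1.55×1.5 = -5.35 V < 0.2 V — the active assumption fails.
Re-solve with V_CE = 0.2 V. KCL at the emitter: V_E/R_E = (V_BB−0.7−V_E)/R_B + (V_CC−0.2−V_E)/R_C, giving V_E = 1.18 V.
I_C = (V_CC − 0.2 − V_E)/R_C = (5.4 − 1.18)/5.6 = 0.754 mA.
Check: I_B = (2.9 − 1.18)/56 = 0.0308 mA, and β·I_B = 4.61 mA > I_C, confirming saturation.

saturation; I_C ≈ 0.75 mA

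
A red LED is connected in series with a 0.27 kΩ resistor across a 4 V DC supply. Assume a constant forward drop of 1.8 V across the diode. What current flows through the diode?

I ≈ 8.1 mA

KVL around the loop: 4 = V_D + I·R = 1.8 + I × 0.27 kΩ.
So I = (4 − 1.8) / 0.27 kΩ = 2.2 / 0.27 = 8.15 mA.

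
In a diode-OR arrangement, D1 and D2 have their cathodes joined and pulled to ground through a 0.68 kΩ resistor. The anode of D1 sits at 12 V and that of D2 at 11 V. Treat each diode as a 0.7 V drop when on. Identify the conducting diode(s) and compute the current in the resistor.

Assume both conduct. Then node N would need to be at both 12−0.7 = 11.3 V and 11−0.7 = 10.3 V, which is impossible.
Assume only D1 conducts: V_N = 12 − 0.7 = 11.3 V, so I_R = 11.3/0.68 = 16.6 mA.
Check D2: its anode-to-cathode voltage is 11 − 11.3 = -0.3 V < 0.7 V, so it is off. The assumption is consistent.

Only D1 conducts; I_R ≈ 17 mA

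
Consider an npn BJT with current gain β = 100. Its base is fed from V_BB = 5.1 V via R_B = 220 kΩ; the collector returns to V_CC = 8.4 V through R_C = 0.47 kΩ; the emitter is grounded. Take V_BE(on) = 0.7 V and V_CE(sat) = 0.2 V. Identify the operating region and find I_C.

Assume active. Base-emitter loop: I_B = (V_BB − V_BE)/R_B = (5.1 − 0.7)/220 = 0.02 mA.
I_C = β·I_B = 100×0.02 = 2 mA.
V_CE = V_CC − I_C·R_C = 8.4 − 2×0.47 = 7.46 V > V_CE(sat), so the active-region assumption holds.

active; I_C ≈ 2 mA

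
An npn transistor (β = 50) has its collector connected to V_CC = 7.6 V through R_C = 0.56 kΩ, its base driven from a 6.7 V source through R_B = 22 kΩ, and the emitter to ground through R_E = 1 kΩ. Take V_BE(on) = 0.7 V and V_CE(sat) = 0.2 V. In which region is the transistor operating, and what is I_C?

Assume active. Base-emitter loop: I_B = (V_BB − V_BE)/(R_B + (β+1)R_E) = (6.7 − 0.7)/(22 + 51×1) = 0.0822 mA.
I_C = β·I_B = 50×0.0822 = 4.11 mA.
V_CE = V_CC − I_C·R_C − I_E·R_E = 7.6 − 4.11×0.56 − 4.19×1 = 1.11 V > V_CE(sat), so the active-region assumption holds.

active; I_C ≈ 4.1 mA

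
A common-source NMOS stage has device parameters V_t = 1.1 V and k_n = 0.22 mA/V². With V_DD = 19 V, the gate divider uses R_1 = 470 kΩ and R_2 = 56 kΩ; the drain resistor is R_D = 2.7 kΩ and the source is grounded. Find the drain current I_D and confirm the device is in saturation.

I_D ≈ 0.094 mA

V_G = V_DD·R_2/(R_1+R_2) = 19×56/526 = 2.02 V. With the source grounded, V_GS = V_G = 2.02 V.
Assume saturation: I_D = (k_n/2)(V_GS − V_t)² = (0.22/2)×(2.02 − 1.1)² = 0.11×0.923² = 0.0937 mA.
V_DS = V_DD − I_D·R_D = 19 − 0.0937×2.7 = 18.7 V.
Saturation requires V_DS ≥ V_GS − V_t = 0.923 V; 18.7 ≥ 0.923 ✓.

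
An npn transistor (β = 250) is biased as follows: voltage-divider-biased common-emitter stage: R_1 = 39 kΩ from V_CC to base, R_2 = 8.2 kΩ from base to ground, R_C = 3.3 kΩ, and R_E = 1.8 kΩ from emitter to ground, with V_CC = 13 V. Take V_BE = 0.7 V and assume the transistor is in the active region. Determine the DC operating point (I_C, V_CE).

I_C ≈ 0.85 mA, V_CE ≈ 8.7 V

Thevenize the base divider: V_Th = V_CC·R_2/(R_1+R_2) = 13×8.2/47.2 = 2.26 V, R_Th = R_1‖R_2 = 6.78 kΩ.
Base-emitter loop: V_Th = I_B·R_Th + V_BE + (β+1)I_B·R_E, so I_B = (2.26 − 0.7) / (6.78 + 251×1.8) = 0.0034 mA.
I_C = β·I_B = 250×0.0034 = 0.85 mA, and I_E = (β+1)I_B = 0.853 mA.
V_CE = V_CC − I_C·R_C − I_E·R_E = 13 − 0.85×3.3 − 0.853×1.8 = 8.66 V.
V_CE = 8.66 V > 0.2 V confirms active-region operation.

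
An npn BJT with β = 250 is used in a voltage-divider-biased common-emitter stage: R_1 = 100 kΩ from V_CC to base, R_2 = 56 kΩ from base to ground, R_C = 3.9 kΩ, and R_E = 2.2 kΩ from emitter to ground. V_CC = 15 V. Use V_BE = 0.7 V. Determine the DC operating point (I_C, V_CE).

I_C ≈ 2 mA, V_CE ≈ 2.8 V

Thevenize the base divider: V_Th = V_CC·R_2/(R_1+R_2) = 15×56/156 = 5.38 V, R_Th = R_1‖R_2 = 35.9 kΩ.
Base-emitter loop: V_Th = I_B·R_Th + V_BE + (β+1)I_B·R_E, so I_B = (5.38 − 0.7) / (35.9 + 251×2.2) = 0.00797 mA.
I_C = β·I_B = 250×0.00797 = 1.99 mA, and I_E = (β+1)I_B = 2 mA.
V_CE = V_CC − I_C·R_C − I_E·R_E = 15 − 1.99×3.9 − 2×2.2 = 2.83 V.
V_CE = 2.83 V > 0.2 V confirms active-region operation.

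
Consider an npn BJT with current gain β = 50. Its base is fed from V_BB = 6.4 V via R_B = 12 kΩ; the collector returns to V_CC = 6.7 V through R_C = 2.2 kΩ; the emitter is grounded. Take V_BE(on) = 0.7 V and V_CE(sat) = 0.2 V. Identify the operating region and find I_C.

saturation; I_C ≈ 3 mA

Assume active: I_B = (6.4 − 0.7)/12 = 0.475 mA, giving I_C = β·I_B = 23.8 mA.
But then V_CE = 6.7 − 23.8×2.2 = -45.6 V < V_CE(sat) = 0.2 V — impossible in the active region.
So the transistor is saturated. With V_CE = 0.2 V, I_C = (V_CC − 0.2)/R_C = 6.5/2.2 = 2.95 mA.
Check: β·I_B = 23.8 mA > I_C = 2.95 mA, confirming saturation.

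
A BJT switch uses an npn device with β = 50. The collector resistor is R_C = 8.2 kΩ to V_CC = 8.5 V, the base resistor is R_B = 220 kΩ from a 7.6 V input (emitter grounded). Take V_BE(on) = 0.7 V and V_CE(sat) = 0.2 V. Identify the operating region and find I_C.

saturation; I_C ≈ 1 mA

Assume active: I_B = (7.6 − 0.7)/220 = 0.0314 mA, giving I_C = β·I_B = 1.57 mA.
But then V_CE = 8.5 − 1.57×8.2 = -4.36 V < V_CE(sat) = 0.2 V — impossible in the active region.
So the transistor is saturated. With V_CE = 0.2 V, I_C = (V_CC − 0.2)/R_C = 8.3/8.2 = 1.01 mA.
Check: β·I_B = 1.57 mA > I_C = 1.01 mA, confirming saturation.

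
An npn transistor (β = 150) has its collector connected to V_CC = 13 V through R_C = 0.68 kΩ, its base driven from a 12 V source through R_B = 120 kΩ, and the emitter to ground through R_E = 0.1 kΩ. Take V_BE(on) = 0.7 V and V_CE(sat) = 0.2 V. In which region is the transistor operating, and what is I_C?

Assume active. Base-emitter loop: I_B = (V_BB − V_BE)/(R_B + (β+1)R_E) = (12 − 0.7)/(120 + 151×0.1) = 0.0836 mA.
I_C = β·I_B = 150×0.0836 = 12.5 mA.
V_CE = V_CC − I_C·R_C − I_E·R_E = 13 − 12.5×0.68 − 12.6×0.1 = 3.21 V > V_CE(sat), so the active-region assumption holds.

active; I_C ≈ 13 mA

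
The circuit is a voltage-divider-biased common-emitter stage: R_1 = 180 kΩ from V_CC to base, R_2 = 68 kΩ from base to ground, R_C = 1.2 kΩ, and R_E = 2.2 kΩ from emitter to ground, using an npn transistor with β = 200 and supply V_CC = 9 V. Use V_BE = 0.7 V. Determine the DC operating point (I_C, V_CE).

I_C ≈ 0.72 mA, V_CE ≈ 6.5 V

Thevenize the base divider: V_Th = V_CC·R_2/(R_1+R_2) = 9×68/248 = 2.47 V, R_Th = R_1‖R_2 = 49.4 kΩ.
Base-emitter loop: V_Th = I_B·R_Th + V_BE + (β+1)I_B·R_E, so I_B = (2.47 − 0.7) / (49.4 + 201×2.2) = 0.0036 mA.
I_C = β·I_B = 200×0.0036 = 0.719 mA, and I_E = (β+1)I_B = 0.723 mA.
V_CE = V_CC − I_C·R_C − I_E·R_E = 9 − 0.719×1.2 − 0.723×2.2 = 6.55 V.
V_CE = 6.55 V > 0.2 V confirms active-region operation.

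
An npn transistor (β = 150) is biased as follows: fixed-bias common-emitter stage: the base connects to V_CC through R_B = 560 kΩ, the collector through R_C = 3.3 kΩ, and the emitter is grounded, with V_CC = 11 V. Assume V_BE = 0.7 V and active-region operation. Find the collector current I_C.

Base loop: V_CC = I_B·R_B + V_BE, so I_B = (11 − 0.7)/560 kΩ = 0.0184 mA.
In the active region I_C = β·I_B = 150 × 0.0184 = 2.76 mA.
Collector loop: V_CE = V_CC − I_C·R_C = 11 − 2.76×3.3 = 1.9 V.
Since V_CE = 1.9 V > V_CE(sat) ≈ 0.2 V, the transistor is in the active region as assumed.

I_C ≈ 2.8 mA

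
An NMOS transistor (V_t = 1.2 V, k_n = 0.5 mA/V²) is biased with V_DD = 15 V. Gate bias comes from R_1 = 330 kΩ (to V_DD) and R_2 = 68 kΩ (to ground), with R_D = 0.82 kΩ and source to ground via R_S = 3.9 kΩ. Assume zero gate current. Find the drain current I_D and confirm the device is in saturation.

V_G = V_DD·R_2/(R_1+R_2) = 15×68/398 = 2.56 V.
Assume saturation: I_D = (k_n/2)(V_GS − V_t)² with V_GS = V_G − I_D·R_S = 2.56 − 3.9·I_D.
Substituting gives 3.8·I_D² − 3.66·I_D + 0.464 = 0, with roots I_D = 0.15 or 0.811 mA.
The root I_D = 0.811 mA gives V_GS = -0.602 V ≤ V_t, so take I_D = 0.15 mA.
Then V_GS = 1.98 V and V_DS = V_DD − I_D(R_D+R_S) = 15 − 0.15×4.72 = 14.3 V.
Saturation requires V_DS ≥ V_GS − V_t = 0.776 V; 14.3 ≥ 0.776 ✓.

I_D ≈ 0.15 mA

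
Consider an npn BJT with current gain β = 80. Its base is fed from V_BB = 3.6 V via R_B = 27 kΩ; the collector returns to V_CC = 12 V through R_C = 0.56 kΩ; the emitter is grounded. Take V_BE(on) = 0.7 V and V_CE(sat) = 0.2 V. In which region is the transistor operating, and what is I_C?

active; I_C ≈ 8.6 mA

Assume active. Base-emitter loop: I_B = (V_BB − V_BE)/R_B = (3.6 − 0.7)/27 = 0.107 mA.
I_C = β·I_B = 80×0.107 = 8.59 mA.
V_CE = V_CC − I_C·R_C = 12 − 8.59×0.56 = 7.19 V > V_CE(sat), so the active-region assumption holds.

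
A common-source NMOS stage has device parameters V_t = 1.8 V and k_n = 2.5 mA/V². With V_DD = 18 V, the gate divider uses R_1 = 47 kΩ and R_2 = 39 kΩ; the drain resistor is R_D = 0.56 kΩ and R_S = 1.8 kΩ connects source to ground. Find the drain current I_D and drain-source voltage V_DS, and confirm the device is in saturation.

V_G = V_DD·R_2/(R_1+R_2) = 18×39/86 = 8.16 V.
Assume saturation: I_D = (k_n/2)(V_GS − V_t)² with V_GS = V_G − I_D·R_S = 8.16 − 1.8·I_D.
Substituting gives 4.05·I_D² − 29.6·I_D + 50.6 = 0, with roots I_D = 2.72 or 4.6 mA.
The root I_D = 4.6 mA gives V_GS = -0.118 V ≤ V_t, so take I_D = 2.72 mA.
Then V_GS = 3.27 V and V_DS = V_DD − I_D(R_D+R_S) = 18 − 2.72×2.36 = 11.6 V.
Saturation requires V_DS ≥ V_GS − V_t = 1.47 V; 11.6 ≥ 1.47 ✓.

I_D ≈ 2.7 mA, V_DS ≈ 12 V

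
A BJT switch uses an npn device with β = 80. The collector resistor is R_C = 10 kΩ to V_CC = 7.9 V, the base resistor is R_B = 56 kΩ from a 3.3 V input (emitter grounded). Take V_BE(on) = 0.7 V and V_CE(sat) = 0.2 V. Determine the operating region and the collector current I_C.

saturation; I_C ≈ 0.77 mA

Assume active: I_B = (3.3 − 0.7)/56 = 0.0464 mA, giving I_C = β·I_B = 3.71 mA.
But then V_CE = 7.9 − 3.71×10 = -29.2 V < V_CE(sat) = 0.2 V — impossible in the active region.
So the transistor is saturated. With V_CE = 0.2 V, I_C = (V_CC − 0.2)/R_C = 7.7/10 = 0.77 mA.
Check: β·I_B = 3.71 mA > I_C = 0.77 mA, confirming saturation.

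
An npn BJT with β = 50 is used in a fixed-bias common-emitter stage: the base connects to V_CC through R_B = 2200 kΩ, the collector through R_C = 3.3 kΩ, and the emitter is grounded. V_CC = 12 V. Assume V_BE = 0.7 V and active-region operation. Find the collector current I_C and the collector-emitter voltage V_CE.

Base loop: V_CC = I_B·R_B + V_BE, so I_B = (12 − 0.7)/2200 kΩ = 0.00514 mA.
In the active region I_C = β·I_B = 50 × 0.00514 = 0.257 mA.
Collector loop: V_CE = V_CC − I_C·R_C = 12 − 0.257×3.3 = 11.2 V.
Since V_CE = 11.2 V > V_CE(sat) ≈ 0.2 V, the transistor is in the active region as assumed.

I_C ≈ 0.26 mA, V_CE ≈ 11 V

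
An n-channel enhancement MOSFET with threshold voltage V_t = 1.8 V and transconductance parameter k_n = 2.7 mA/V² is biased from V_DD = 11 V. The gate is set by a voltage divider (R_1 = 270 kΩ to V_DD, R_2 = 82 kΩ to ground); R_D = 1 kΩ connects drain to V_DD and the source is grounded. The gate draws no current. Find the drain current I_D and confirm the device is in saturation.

I_D ≈ 0.78 mA

V_G = V_DD·R_2/(R_1+R_2) = 11×82/352 = 2.56 V. With the source grounded, V_GS = V_G = 2.56 V.
Assume saturation: I_D = (k_n/2)(V_GS − V_t)² = (2.7/2)×(2.56 − 1.8)² = 1.35×0.762² = 0.785 mA.
V_DS = V_DD − I_D·R_D = 11 − 0.785×1 = 10.2 V.
Saturation requires V_DS ≥ V_GS − V_t = 0.762 V; 10.2 ≥ 0.762 ✓.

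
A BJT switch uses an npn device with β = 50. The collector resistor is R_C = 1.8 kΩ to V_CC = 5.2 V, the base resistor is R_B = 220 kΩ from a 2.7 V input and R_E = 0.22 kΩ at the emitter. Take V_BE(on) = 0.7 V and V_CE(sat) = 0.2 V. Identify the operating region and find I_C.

Assume active. Base-emitter loop: I_B = (V_BB − V_BE)/(R_B + (β+1)R_E) = (2.7 − 0.7)/(220 + 51×0.22) = 0.00865 mA.
I_C = β·I_B = 50×0.00865 = 0.432 mA.
V_CE = V_CC − I_C·R_C − I_E·R_E = 5.2 − 0.432×1.8 − 0.441×0.22 = 4.32 V > V_CE(sat), so the active-region assumption holds.

active; I_C ≈ 0.43 mA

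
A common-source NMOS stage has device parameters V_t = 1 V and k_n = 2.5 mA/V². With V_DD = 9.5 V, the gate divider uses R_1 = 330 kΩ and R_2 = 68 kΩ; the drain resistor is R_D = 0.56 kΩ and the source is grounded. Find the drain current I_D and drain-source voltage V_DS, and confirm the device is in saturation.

V_G = V_DD·R_2/(R_1+R_2) = 9.5×68/398 = 1.62 V. With the source grounded, V_GS = V_G = 1.62 V.
Assume saturation: I_D = (k_n/2)(V_GS − V_t)² = (2.5/2)×(1.62 − 1)² = 1.25×0.623² = 0.485 mA.
V_DS = V_DD − I_D·R_D = 9.5 − 0.485×0.56 = 9.23 V.
Saturation requires V_DS ≥ V_GS − V_t = 0.623 V; 9.23 ≥ 0.623 ✓.

I_D ≈ 0.49 mA, V_DS ≈ 9.2 V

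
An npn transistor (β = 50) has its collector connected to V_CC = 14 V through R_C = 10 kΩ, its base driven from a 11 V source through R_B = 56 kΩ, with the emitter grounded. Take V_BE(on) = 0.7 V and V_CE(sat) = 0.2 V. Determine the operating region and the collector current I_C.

Assume active: I_B = (11 − 0.7)/56 = 0.184 mA, giving I_C = β·I_B = 9.2 mA.
But then V_CE = 14 − 9.2×10 = -78 V < V_CE(sat) = 0.2 V — impossible in the active region.
So the transistor is saturated. With V_CE = 0.2 V, I_C = (V_CC − 0.2)/R_C = 13.8/10 = 1.38 mA.
Check: β·I_B = 9.2 mA > I_C = 1.38 mA, confirming saturation.

saturation; I_C ≈ 1.4 mA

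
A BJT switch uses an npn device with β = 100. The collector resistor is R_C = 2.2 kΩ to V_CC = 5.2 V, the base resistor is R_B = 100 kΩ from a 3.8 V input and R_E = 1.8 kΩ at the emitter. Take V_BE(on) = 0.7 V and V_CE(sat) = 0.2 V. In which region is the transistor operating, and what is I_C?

active; I_C ≈ 1.1 mA

Assume active. Base-emitter loop: I_B = (V_BB − V_BE)/(R_B + (β+1)R_E) = (3.8 − 0.7)/(100 + 101×1.8) = 0.011 mA.
I_C = β·I_B = 100×0.011 = 1.1 mA.
V_CE = V_CC − I_C·R_C − I_E·R_E = 5.2 − 1.1×2.2 − 1.11×1.8 = 0.78 V > V_CE(sat), so the active-region assumption holds.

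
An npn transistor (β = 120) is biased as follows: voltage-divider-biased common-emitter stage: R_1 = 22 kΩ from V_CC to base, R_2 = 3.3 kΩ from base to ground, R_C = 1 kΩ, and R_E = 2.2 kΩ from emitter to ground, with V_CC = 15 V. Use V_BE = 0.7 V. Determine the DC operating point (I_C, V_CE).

Thevenize the base divider: V_Th = V_CC·R_2/(R_1+R_2) = 15×3.3/25.3 = 1.96 V, R_Th = R_1‖R_2 = 2.87 kΩ.
Base-emitter loop: V_Th = I_B·R_Th + V_BE + (β+1)I_B·R_E, so I_B = (1.96 − 0.7) / (2.87 + 121×2.2) = 0.00467 mA.
I_C = β·I_B = 120×0.00467 = 0.56 mA, and I_E = (β+1)I_B = 0.565 mA.
V_CE = V_CC − I_C·R_C − I_E·R_E = 15 − 0.56×1 − 0.565×2.2 = 13.2 V.
V_CE = 13.2 V > 0.2 V confirms active-region operation.

I_C ≈ 0.56 mA, V_CE ≈ 13 V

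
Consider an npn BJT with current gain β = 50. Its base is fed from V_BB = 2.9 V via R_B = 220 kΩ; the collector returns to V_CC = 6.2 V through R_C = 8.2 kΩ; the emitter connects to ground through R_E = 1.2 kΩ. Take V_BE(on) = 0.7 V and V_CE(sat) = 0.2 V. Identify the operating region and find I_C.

Assume active. Base-emitter loop: I_B = (V_BB − V_BE)/(R_B + (β+1)R_E) = (2.9 − 0.7)/(220 + 51×1.2) = 0.00782 mA.
I_C = β·I_B = 50×0.00782 = 0.391 mA.
V_CE = V_CC − I_C·R_C − I_E·R_E = 6.2 − 0.391×8.2 − 0.399×1.2 = 2.51 V > V_CE(sat), so the active-region assumption holds.

active; I_C ≈ 0.39 mA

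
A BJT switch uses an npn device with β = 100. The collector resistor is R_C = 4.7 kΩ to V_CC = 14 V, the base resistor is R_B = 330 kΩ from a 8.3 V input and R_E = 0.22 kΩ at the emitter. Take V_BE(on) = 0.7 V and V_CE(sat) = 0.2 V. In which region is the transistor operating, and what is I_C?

active; I_C ≈ 2.2 mA

Assume active. Base-emitter loop: I_B = (V_BB − V_BE)/(R_B + (β+1)R_E) = (8.3 − 0.7)/(330 + 101×0.22) = 0.0216 mA.
I_C = β·I_B = 100×0.0216 = 2.16 mA.
V_CE = V_CC − I_C·R_C − I_E·R_E = 14 − 2.16×4.7 − 2.18×0.22 = 3.38 V > V_CE(sat), so the active-region assumption holds.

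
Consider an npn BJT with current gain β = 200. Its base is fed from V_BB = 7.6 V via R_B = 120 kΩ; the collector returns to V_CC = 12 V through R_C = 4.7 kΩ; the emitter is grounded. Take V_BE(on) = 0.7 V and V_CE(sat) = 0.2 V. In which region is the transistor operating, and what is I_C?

Assume active: I_B = (7.6 − 0.7)/120 = 0.0575 mA, giving I_C = β·I_B = 11.5 mA.
But then V_CE = 12 − 11.5×4.7 = -42.1 V < V_CE(sat) = 0.2 V — impossible in the active region.
So the transistor is saturated. With V_CE = 0.2 V, I_C = (V_CC − 0.2)/R_C = 11.8/4.7 = 2.51 mA.
Check: β·I_B = 11.5 mA > I_C = 2.51 mA, confirming saturation.

saturation; I_C ≈ 2.5 mA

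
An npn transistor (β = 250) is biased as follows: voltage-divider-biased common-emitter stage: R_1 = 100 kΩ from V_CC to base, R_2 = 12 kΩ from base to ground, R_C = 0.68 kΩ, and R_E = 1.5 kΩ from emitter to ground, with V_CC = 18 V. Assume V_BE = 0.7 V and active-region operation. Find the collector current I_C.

I_C ≈ 0.79 mA

Thevenize the base divider: V_Th = V_CC·R_2/(R_1+R_2) = 18×12/112 = 1.93 V, R_Th = R_1‖R_2 = 10.7 kΩ.
Base-emitter loop: V_Th = I_B·R_Th + V_BE + (β+1)I_B·R_E, so I_B = (1.93 − 0.7) / (10.7 + 251×1.5) = 0.00317 mA.
I_C = β·I_B = 250×0.00317 = 0.793 mA, and I_E = (β+1)I_B = 0.796 mA.
V_CE = V_CC − I_C·R_C − I_E·R_E = 18 − 0.793×0.68 − 0.796×1.5 = 16.3 V.
V_CE = 16.3 V > 0.2 V confirms active-region operation.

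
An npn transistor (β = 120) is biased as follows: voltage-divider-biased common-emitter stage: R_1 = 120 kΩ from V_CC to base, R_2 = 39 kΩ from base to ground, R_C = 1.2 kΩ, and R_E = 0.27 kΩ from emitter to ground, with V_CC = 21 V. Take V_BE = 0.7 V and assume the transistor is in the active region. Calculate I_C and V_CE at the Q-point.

Thevenize the base divider: V_Th = V_CC·R_2/(R_1+R_2) = 21×39/159 = 5.15 V, R_Th = R_1‖R_2 = 29.4 kΩ.
Base-emitter loop: V_Th = I_B·R_Th + V_BE + (β+1)I_B·R_E, so I_B = (5.15 − 0.7) / (29.4 + 121×0.27) = 0.0717 mA.
I_C = β·I_B = 120×0.0717 = 8.6 mA, and I_E = (β+1)I_B = 8.67 mA.
V_CE = V_CC − I_C·R_C − I_E·R_E = 21 − 8.6×1.2 − 8.67×0.27 = 8.34 V.
V_CE = 8.34 V > 0.2 V confirms active-region operation.

I_C ≈ 8.6 mA, V_CE ≈ 8.3 V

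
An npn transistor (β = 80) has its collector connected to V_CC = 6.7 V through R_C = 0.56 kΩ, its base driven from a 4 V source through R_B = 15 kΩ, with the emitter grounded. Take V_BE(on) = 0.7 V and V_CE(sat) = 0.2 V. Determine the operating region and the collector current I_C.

Assume active: I_B = (4 − 0.7)/15 = 0.22 mA, giving I_C = β·I_B = 17.6 mA.
But then V_CE = 6.7 − 17.6×0.56 = -3.16 V < V_CE(sat) = 0.2 V — impossible in the active region.
So the transistor is saturated. With V_CE = 0.2 V, I_C = (V_CC − 0.2)/R_C = 6.5/0.56 = 11.6 mA.
Check: β·I_B = 17.6 mA > I_C = 11.6 mA, confirming saturation.

saturation; I_C ≈ 12 mA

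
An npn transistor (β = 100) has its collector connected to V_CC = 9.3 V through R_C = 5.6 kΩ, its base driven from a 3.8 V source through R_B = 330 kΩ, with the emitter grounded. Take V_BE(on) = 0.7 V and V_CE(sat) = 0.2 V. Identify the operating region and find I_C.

Assume active. Base-emitter loop: I_B = (V_BB − V_BE)/R_B = (3.8 − 0.7)/330 = 0.00939 mA.
I_C = β·I_B = 100×0.00939 = 0.939 mA.
V_CE = V_CC − I_C·R_C = 9.3 − 0.939×5.6 = 4.04 V > V_CE(sat), so the active-region assumption holds.

active; I_C ≈ 0.94 mA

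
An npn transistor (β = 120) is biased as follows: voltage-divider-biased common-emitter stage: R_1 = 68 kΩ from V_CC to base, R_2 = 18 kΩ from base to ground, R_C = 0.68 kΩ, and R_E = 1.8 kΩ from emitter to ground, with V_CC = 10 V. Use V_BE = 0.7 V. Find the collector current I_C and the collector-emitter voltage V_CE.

I_C ≈ 0.72 mA, V_CE ≈ 8.2 V

Thevenize the base divider: V_Th = V_CC·R_2/(R_1+R_2) = 10×18/86 = 2.09 V, R_Th = R_1‖R_2 = 14.2 kΩ.
Base-emitter loop: V_Th = I_B·R_Th + V_BE + (β+1)I_B·R_E, so I_B = (2.09 − 0.7) / (14.2 + 121×1.8) = 0.006 mA.
I_C = β·I_B = 120×0.006 = 0.72 mA, and I_E = (β+1)I_B = 0.726 mA.
V_CE = V_CC − I_C·R_C − I_E·R_E = 10 − 0.72×0.68 − 0.726×1.8 = 8.2 V.
V_CE = 8.2 V > 0.2 V confirms active-region operation.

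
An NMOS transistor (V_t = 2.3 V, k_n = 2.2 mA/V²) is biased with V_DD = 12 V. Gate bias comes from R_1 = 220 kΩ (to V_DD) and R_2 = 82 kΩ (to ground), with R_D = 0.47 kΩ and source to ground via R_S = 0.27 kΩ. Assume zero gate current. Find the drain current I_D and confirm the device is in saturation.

V_G = V_DD·R_2/(R_1+R_2) = 12×82/302 = 3.26 V.
Assume saturation: I_D = (k_n/2)(V_GS − V_t)² with V_GS = V_G − I_D·R_S = 3.26 − 0.27·I_D.
Substituting gives 0.0802·I_D² − 1.57·I_D + 1.01 = 0, with roots I_D = 0.666 or 18.9 mA.
The root I_D = 18.9 mA gives V_GS = -1.85 V ≤ V_t, so take I_D = 0.666 mA.
Then V_GS = 3.08 V and V_DS = V_DD − I_D(R_D+R_S) = 12 − 0.666×0.74 = 11.5 V.
Saturation requires V_DS ≥ V_GS − V_t = 0.778 V; 11.5 ≥ 0.778 ✓.

I_D ≈ 0.67 mA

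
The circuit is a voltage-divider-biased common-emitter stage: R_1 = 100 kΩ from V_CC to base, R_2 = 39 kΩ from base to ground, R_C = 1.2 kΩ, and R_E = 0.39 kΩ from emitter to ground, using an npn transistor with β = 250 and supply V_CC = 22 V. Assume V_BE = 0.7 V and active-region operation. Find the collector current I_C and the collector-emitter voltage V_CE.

Thevenize the base divider: V_Th = V_CC·R_2/(R_1+R_2) = 22×39/139 = 6.17 V, R_Th = R_1‖R_2 = 28.1 kΩ.
Base-emitter loop: V_Th = I_B·R_Th + V_BE + (β+1)I_B·R_E, so I_B = (6.17 − 0.7) / (28.1 + 251×0.39) = 0.0435 mA.
I_C = β·I_B = 250×0.0435 = 10.9 mA, and I_E = (β+1)I_B = 10.9 mA.
V_CE = V_CC − I_C·R_C − I_E·R_E = 22 − 10.9×1.2 − 10.9×0.39 = 4.71 V.
V_CE = 4.71 V > 0.2 V confirms active-region operation.

I_C ≈ 11 mA, V_CE ≈ 4.7 V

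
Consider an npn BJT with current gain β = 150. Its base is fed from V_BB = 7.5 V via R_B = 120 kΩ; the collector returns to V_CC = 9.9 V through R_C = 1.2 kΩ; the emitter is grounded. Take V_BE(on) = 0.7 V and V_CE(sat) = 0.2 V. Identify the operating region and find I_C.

Assume active: I_B = (7.5 − 0.7)/120 = 0.0567 mA, giving I_C = β·I_B = 8.5 mA.
But then V_CE = 9.9 − 8.5×1.2 = -0.3 V < V_CE(sat) = 0.2 V — impossible in the active region.
So the transistor is saturated. With V_CE = 0.2 V, I_C = (V_CC − 0.2)/R_C = 9.7/1.2 = 8.08 mA.
Check: β·I_B = 8.5 mA > I_C = 8.08 mA, confirming saturation.

saturation; I_C ≈ 8.1 mA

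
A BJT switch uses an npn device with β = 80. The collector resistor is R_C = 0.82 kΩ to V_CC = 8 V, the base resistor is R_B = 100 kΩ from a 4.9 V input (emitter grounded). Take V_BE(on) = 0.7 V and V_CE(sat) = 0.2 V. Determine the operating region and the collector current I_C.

Assume active. Base-emitter loop: I_B = (V_BB − V_BE)/R_B = (4.9 − 0.7)/100 = 0.042 mA.
I_C = β·I_B = 80×0.042 = 3.36 mA.
V_CE = V_CC − I_C·R_C = 8 − 3.36×0.82 = 5.24 V > V_CE(sat), so the active-region assumption holds.

active; I_C ≈ 3.4 mA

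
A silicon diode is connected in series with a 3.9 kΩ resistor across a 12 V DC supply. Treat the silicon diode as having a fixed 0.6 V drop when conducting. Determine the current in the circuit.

KVL around the loop: 12 = V_D + I·R = 0.6 + I × 3.9 kΩ.
So I = (12 − 0.6) / 3.9 kΩ = 11.4 / 3.9 = 2.92 mA.

I ≈ 2.9 mA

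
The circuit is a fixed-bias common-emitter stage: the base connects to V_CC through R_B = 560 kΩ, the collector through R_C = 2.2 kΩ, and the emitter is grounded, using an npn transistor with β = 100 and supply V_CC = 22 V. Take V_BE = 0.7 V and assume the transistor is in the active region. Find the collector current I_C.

I_C ≈ 3.8 mA

Base loop: V_CC = I_B·R_B + V_BE, so I_B = (22 − 0.7)/560 kΩ = 0.038 mA.
In the active region I_C = β·I_B = 100 × 0.038 = 3.8 mA.
Collector loop: V_CE = V_CC − I_C·R_C = 22 − 3.8×2.2 = 13.6 V.
Since V_CE = 13.6 V > V_CE(sat) ≈ 0.2 V, the transistor is in the active region as assumed.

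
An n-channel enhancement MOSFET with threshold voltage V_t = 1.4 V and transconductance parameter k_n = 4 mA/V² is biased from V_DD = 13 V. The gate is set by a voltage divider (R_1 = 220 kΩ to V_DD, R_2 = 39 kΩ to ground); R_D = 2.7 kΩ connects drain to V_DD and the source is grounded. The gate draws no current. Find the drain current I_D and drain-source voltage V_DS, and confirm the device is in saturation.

V_G = V_DD·R_2/(R_1+R_2) = 13×39/259 = 1.96 V. With the source grounded, V_GS = V_G = 1.96 V.
Assume saturation: I_D = (k_n/2)(V_GS − V_t)² = (4/2)×(1.96 − 1.4)² = 2×0.558² = 0.622 mA.
V_DS = V_DD − I_D·R_D = 13 − 0.622×2.7 = 11.3 V.
Saturation requires V_DS ≥ V_GS − V_t = 0.558 V; 11.3 ≥ 0.558 ✓.

I_D ≈ 0.62 mA, V_DS ≈ 11 V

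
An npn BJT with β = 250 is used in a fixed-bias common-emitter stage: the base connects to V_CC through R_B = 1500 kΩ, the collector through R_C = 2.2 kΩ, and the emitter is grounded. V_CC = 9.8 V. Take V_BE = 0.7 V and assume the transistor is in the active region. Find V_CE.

Base loop: V_CC = I_B·R_B + V_BE, so I_B = (9.8 − 0.7)/1500 kΩ = 0.00607 mA.
In the active region I_C = β·I_B = 250 × 0.00607 = 1.52 mA.
Collector loop: V_CE = V_CC − I_C·R_C = 9.8 − 1.52×2.2 = 6.46 V.
Since V_CE = 6.46 V > V_CE(sat) ≈ 0.2 V, the transistor is in the active region as assumed.

V_CE ≈ 6.5 V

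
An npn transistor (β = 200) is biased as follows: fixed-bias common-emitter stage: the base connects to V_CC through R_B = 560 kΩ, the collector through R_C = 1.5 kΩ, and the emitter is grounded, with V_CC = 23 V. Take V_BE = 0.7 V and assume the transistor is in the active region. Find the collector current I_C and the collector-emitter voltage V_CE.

Base loop: V_CC = I_B·R_B + V_BE, so I_B = (23 − 0.7)/560 kΩ = 0.0398 mA.
In the active region I_C = β·I_B = 200 × 0.0398 = 7.96 mA.
Collector loop: V_CE = V_CC − I_C·R_C = 23 − 7.96×1.5 = 11.1 V.
Since V_CE = 11.1 V > V_CE(sat) ≈ 0.2 V, the transistor is in the active region as assumed.

I_C ≈ 8 mA, V_CE ≈ 11 V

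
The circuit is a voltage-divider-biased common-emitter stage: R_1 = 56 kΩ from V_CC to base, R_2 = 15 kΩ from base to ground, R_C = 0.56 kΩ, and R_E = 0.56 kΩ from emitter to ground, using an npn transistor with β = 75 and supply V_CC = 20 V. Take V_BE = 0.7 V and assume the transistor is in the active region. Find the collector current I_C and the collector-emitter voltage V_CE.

Thevenize the base divider: V_Th = V_CC·R_2/(R_1+R_2) = 20×15/71 = 4.23 V, R_Th = R_1‖R_2 = 11.8 kΩ.
Base-emitter loop: V_Th = I_B·R_Th + V_BE + (β+1)I_B·R_E, so I_B = (4.23 − 0.7) / (11.8 + 76×0.56) = 0.0648 mA.
I_C = β·I_B = 75×0.0648 = 4.86 mA, and I_E = (β+1)I_B = 4.93 mA.
V_CE = V_CC − I_C·R_C − I_E·R_E = 20 − 4.86×0.56 − 4.93×0.56 = 14.5 V.
V_CE = 14.5 V > 0.2 V confirms active-region operation.

I_C ≈ 4.9 mA, V_CE ≈ 15 V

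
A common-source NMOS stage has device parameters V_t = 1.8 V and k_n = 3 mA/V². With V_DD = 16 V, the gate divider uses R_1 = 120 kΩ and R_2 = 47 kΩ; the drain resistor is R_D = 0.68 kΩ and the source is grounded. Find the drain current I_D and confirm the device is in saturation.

I_D ≈ 11 mA

V_G = V_DD·R_2/(R_1+R_2) = 16×47/167 = 4.5 V. With the source grounded, V_GS = V_G = 4.5 V.
Assume saturation: I_D = (k_n/2)(V_GS − V_t)² = (3/2)×(4.5 − 1.8)² = 1.5×2.7² = 11 mA.
V_DS = V_DD − I_D·R_D = 16 − 11×0.68 = 8.55 V.
Saturation requires V_DS ≥ V_GS − V_t = 2.7 V; 8.55 ≥ 2.7 ✓.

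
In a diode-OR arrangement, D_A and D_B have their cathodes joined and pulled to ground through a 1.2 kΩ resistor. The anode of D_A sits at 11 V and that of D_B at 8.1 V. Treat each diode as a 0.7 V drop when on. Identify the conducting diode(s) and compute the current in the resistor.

Assume both conduct. Then node N would need to be at both 11−0.7 = 10.3 V and 8.1−0.7 = 7.4 V, which is impossible.
Assume only D_A conducts: V_N = 11 − 0.7 = 10.3 V, so I_R = 10.3/1.2 = 8.58 mA.
Check D_B: its anode-to-cathode voltage is 8.1 − 10.3 = -2.2 V < 0.7 V, so it is off. The assumption is consistent.

Only D_A conducts; I_R ≈ 8.6 mA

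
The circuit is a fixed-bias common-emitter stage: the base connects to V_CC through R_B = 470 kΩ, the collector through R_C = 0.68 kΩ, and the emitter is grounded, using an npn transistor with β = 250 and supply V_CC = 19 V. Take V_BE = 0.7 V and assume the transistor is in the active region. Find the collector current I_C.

Base loop: V_CC = I_B·R_B + V_BE, so I_B = (19 − 0.7)/470 kΩ = 0.0389 mA.
In the active region I_C = β·I_B = 250 × 0.0389 = 9.73 mA.
Collector loop: V_CE = V_CC − I_C·R_C = 19 − 9.73×0.68 = 12.4 V.
Since V_CE = 12.4 V > V_CE(sat) ≈ 0.2 V, the transistor is in the active region as assumed.

I_C ≈ 9.7 mA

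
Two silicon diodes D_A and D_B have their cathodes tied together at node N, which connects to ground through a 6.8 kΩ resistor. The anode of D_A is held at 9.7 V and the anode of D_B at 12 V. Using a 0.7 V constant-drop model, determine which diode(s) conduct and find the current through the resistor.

Assume both conduct. Then node N would need to be at both 9.7−0.7 = 9 V and 12−0.7 = 11.3 V, which is impossible.
Assume only D_B conducts: V_N = 12 − 0.7 = 11.3 V, so I_R = 11.3/6.8 = 1.66 mA.
Check D_A: its anode-to-cathode voltage is 9.7 − 11.3 = -1.6 V < 0.7 V, so it is off. The assumption is consistent.

Only D_B conducts; I_R ≈ 1.7 mA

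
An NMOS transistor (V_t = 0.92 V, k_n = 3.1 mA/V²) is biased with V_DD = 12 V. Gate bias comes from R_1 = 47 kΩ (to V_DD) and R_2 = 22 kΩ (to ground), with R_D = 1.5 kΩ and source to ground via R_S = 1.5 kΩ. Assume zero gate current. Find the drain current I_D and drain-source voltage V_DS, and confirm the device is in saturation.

I_D ≈ 1.3 mA, V_DS ≈ 8 V

V_G = V_DD·R_2/(R_1+R_2) = 12×22/69 = 3.83 V.
Assume saturation: I_D = (k_n/2)(V_GS − V_t)² with V_GS = V_G − I_D·R_S = 3.83 − 1.5·I_D.
Substituting gives 3.49·I_D² − 14.5·I_D + 13.1 = 0, with roots I_D = 1.32 or 2.84 mA.
The root I_D = 2.84 mA gives V_GS = -0.434 V ≤ V_t, so take I_D = 1.32 mA.
Then V_GS = 1.84 V and V_DS = V_DD − I_D(R_D+R_S) = 12 − 1.32×3 = 8.03 V.
Saturation requires V_DS ≥ V_GS − V_t = 0.923 V; 8.03 ≥ 0.923 ✓.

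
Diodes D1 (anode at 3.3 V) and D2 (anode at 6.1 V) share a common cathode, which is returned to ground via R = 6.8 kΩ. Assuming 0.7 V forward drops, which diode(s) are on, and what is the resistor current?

Assume both conduct. Then node N would need to be at both 3.3−0.7 = 2.6 V and 6.1−0.7 = 5.4 V, which is impossible.
Assume only D2 conducts: V_N = 6.1 − 0.7 = 5.4 V, so I_R = 5.4/6.8 = 0.794 mA.
Check D1: its anode-to-cathode voltage is 3.3 − 5.4 = -2.1 V < 0.7 V, so it is off. The assumption is consistent.

Only D2 conducts; I_R ≈ 0.79 mA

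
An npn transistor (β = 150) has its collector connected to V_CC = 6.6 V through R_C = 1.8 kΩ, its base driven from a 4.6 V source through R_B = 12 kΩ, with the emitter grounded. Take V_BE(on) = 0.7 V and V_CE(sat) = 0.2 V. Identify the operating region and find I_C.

Assume active: I_B = (4.6 − 0.7)/12 = 0.325 mA, giving I_C = β·I_B = 48.7 mA.
But then V_CE = 6.6 − 48.7×1.8 = -81.1 V < V_CE(sat) = 0.2 V — impossible in the active region.
So the transistor is saturated. With V_CE = 0.2 V, I_C = (V_CC − 0.2)/R_C = 6.4/1.8 = 3.56 mA.
Check: β·I_B = 48.7 mA > I_C = 3.56 mA, confirming saturation.

saturation; I_C ≈ 3.6 mA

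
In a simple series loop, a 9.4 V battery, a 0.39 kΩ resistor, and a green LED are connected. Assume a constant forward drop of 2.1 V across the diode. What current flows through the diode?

I ≈ 19 mA

KVL around the loop: 9.4 = V_D + I·R = 2.1 + I × 0.39 kΩ.
So I = (9.4 − 2.1) / 0.39 kΩ = 7.3 / 0.39 = 18.7 mA.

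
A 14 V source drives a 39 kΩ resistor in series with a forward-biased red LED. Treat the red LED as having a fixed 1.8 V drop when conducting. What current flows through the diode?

KVL around the loop: 14 = V_D + I·R = 1.8 + I × 39 kΩ.
So I = (14 − 1.8) / 39 kΩ = 12.2 / 39 = 0.313 mA.

I ≈ 0.31 mA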